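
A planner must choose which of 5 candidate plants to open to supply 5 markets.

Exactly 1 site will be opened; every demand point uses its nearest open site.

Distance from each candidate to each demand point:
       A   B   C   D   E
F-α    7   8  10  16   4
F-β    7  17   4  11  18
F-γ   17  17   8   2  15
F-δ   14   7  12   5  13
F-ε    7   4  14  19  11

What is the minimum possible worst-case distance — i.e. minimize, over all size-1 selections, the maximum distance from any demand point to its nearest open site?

14

Open {F-δ}.
  Farthest demand point is A at distance 14 (to F-δ); all others are ≤ 14.
With {F-α} the worst case is 16.
With {F-γ} the worst case is 17.
No size-1 selection achieves below 14.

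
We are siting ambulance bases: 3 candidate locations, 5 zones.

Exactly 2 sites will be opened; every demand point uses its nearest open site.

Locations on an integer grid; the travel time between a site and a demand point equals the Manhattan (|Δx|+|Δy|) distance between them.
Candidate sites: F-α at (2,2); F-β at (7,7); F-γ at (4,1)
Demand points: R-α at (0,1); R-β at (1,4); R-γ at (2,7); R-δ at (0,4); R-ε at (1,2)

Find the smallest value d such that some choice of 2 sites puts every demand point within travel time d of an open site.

5

Open {F-α, F-β}.
  Farthest demand point is R-γ at travel time 5 (to F-α); all others are ≤ 5.
With {F-α, F-γ} the worst case is 5.
With {F-β, F-γ} the worst case is 7.
No size-2 selection achieves below 5.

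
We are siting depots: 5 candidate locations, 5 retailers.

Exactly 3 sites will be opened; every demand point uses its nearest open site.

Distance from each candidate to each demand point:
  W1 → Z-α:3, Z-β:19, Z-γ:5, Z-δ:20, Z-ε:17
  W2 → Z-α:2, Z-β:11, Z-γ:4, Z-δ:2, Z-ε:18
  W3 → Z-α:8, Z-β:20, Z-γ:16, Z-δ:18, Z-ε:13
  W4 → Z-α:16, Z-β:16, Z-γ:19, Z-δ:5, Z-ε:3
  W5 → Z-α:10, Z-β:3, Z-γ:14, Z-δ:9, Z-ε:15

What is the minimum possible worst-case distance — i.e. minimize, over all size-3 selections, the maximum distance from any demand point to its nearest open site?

Open {W2, W4, W5}.
  Farthest demand point is Z-γ at distance 4 (to W2); all others are ≤ 4.
With {W1, W4, W5} the worst case is 5.
With {W1, W2, W4} the worst case is 11.
No size-3 selection achieves below 4.

4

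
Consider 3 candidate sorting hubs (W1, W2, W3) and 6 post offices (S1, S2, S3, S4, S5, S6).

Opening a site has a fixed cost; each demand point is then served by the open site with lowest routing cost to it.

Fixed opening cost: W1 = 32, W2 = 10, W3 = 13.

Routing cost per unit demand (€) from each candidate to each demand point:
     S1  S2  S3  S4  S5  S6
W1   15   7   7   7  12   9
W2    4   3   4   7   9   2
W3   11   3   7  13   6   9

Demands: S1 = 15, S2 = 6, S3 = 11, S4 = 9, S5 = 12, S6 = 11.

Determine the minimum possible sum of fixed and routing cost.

Open {W2, W3}: assign each demand point to its cheapest open site.
  S1→W2 15×4=60, S2→W2 6×3=18, S3→W2 11×4=44, S4→W2 9×7=63, S5→W3 12×6=72, S6→W2 11×2=22
  routing cost 279, fixed 23 → total 302.
Compare {W2}: routing cost 315 + fixed 10 = 325.
Compare {W1, W2, W3}: routing cost 279 + fixed 55 = 334.
Compare {W1, W2}: routing cost 315 + fixed 42 = 357.
All other subsets cost ≥ 325. Minimum total cost: 302.

302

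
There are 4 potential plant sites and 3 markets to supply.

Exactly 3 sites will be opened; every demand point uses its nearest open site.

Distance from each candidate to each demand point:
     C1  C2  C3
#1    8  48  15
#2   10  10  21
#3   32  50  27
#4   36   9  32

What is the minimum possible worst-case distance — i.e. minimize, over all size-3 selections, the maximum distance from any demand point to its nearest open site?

15

Open {#1, #2, #3}.
  Farthest demand point is C3 at distance 15 (to #1); all others are ≤ 15.
With {#1, #2, #4} the worst case is 15.
With {#1, #3, #4} the worst case is 15.
No size-3 selection achieves below 15.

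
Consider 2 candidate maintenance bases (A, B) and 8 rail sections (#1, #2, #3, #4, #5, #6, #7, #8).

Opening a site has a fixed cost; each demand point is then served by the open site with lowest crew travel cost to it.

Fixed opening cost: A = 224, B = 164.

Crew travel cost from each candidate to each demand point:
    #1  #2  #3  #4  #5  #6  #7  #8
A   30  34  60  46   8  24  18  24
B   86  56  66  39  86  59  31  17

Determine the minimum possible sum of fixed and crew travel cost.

468

Open {A}: assign each demand point to its cheapest open site.
  #1→A 30, #2→A 34, #3→A 60, #4→A 46, #5→A 8, #6→A 24, #7→A 18, #8→A 24
  crew travel cost 244, fixed 224 → total 468.
Compare {B}: crew travel cost 440 + fixed 164 = 604.
Compare {A, B}: crew travel cost 230 + fixed 388 = 618.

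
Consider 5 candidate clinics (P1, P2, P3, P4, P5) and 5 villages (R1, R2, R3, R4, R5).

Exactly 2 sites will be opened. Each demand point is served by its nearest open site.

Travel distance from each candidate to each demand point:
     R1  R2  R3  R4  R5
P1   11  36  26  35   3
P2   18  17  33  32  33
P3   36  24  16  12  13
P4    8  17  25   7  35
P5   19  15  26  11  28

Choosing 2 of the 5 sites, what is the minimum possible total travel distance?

60

Open {P1, P4}.
  R1→P4 8, R2→P4 17, R3→P4 25, R4→P4 7, R5→P1 3  ⇒ total 60.
Compare {P3, P4}: total 61.
Compare {P1, P3}: total 66.
No size-2 selection does better; minimum is 60.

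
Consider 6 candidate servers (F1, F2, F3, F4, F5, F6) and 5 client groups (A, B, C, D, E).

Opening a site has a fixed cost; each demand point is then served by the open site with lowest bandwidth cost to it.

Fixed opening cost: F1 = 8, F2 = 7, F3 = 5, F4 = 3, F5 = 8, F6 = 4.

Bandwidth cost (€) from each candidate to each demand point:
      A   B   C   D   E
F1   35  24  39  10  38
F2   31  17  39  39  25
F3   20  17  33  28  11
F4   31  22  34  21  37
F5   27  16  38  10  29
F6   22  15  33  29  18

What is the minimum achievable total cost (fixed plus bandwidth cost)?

103

Open {F3, F5}: assign each demand point to its cheapest open site.
  A→F3 20, B→F5 16, C→F3 33, D→F5 10, E→F3 11
  bandwidth cost 90, fixed 13 → total 103.
Compare {F1, F3}: bandwidth cost 91 + fixed 13 = 104.
Compare {F1, F3, F6}: bandwidth cost 89 + fixed 17 = 106.
Compare {F3, F4, F5}: bandwidth cost 90 + fixed 16 = 106.
All other subsets cost ≥ 104. Minimum total cost: 103.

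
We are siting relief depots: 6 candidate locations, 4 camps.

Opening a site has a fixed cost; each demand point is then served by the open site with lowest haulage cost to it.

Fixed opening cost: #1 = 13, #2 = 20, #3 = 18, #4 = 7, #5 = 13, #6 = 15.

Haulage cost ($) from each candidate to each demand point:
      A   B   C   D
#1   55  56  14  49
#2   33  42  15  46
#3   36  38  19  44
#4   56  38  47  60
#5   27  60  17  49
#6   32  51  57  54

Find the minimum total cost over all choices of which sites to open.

151

Open {#4, #5}: assign each demand point to its cheapest open site.
  A→#5 27, B→#4 38, C→#5 17, D→#5 49
  haulage cost 131, fixed 20 → total 151.
Compare {#3}: haulage cost 137 + fixed 18 = 155.
Compare {#2}: haulage cost 136 + fixed 20 = 156.
Compare {#3, #5}: haulage cost 126 + fixed 31 = 157.
All other subsets cost ≥ 155. Minimum total cost: 151.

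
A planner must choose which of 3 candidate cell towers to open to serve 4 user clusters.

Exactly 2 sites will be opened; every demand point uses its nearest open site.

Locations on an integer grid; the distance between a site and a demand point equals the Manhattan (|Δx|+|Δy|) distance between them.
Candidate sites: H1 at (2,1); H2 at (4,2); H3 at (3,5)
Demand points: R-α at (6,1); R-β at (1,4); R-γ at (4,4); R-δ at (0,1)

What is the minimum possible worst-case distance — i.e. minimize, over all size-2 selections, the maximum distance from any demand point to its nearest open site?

4

Open {H1, H2}.
  Farthest demand point is R-β at distance 4 (to H1); all others are ≤ 4.
With {H1, H3} the worst case is 4.
With {H2, H3} the worst case is 5.
No size-2 selection achieves below 4.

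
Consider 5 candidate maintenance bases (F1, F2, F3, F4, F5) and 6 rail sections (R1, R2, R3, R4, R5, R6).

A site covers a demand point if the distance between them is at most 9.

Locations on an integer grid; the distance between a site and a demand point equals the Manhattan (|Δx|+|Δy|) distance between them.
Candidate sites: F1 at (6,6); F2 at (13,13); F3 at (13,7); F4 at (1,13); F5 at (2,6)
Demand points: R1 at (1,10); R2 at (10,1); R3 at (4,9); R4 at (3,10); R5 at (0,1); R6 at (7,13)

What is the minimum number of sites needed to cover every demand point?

Coverage sets (demand points within 9 of each site):
  F1: {R1, R2, R3, R4, R6}
  F2: {R6}
  F3: {R2}
  F4: {R1, R3, R4, R6}
  F5: {R1, R3, R4, R5}
No single site covers all 6 demand points.
But {F1, F5} covers everything, so the minimum is 2.

2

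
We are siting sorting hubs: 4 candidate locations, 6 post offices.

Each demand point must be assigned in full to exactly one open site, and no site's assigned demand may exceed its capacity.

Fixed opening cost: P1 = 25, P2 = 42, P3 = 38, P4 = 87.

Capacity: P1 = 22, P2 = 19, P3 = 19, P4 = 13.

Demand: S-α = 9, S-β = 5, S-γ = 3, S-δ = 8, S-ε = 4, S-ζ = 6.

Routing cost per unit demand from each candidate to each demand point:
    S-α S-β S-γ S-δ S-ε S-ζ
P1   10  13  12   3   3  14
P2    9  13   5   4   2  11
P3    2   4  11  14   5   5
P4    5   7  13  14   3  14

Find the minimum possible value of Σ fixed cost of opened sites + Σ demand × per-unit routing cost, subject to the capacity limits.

Open {P1, P3}; cheapest assignment that respects the capacities:
  P1 (cap 22, load 17): S-β, S-δ, S-ε — cost 5×13 + 8×3 + 4×3 = 101
  P3 (cap 19, load 18): S-α, S-γ, S-ζ — cost 9×2 + 3×11 + 6×5 = 81
  Shipping 182, fixed 63 → total 245.
  Any other capacity-feasible assignment to {P1, P3} ships for at least 182.
Compare {P2, P3}: its best feasible assignment gives total 251.
Compare {P1, P2, P3}: its best feasible assignment gives total 256.
Every other set of open sites that can feasibly serve all demand totals ≥ 251 even under its best assignment. Minimum: 245.

245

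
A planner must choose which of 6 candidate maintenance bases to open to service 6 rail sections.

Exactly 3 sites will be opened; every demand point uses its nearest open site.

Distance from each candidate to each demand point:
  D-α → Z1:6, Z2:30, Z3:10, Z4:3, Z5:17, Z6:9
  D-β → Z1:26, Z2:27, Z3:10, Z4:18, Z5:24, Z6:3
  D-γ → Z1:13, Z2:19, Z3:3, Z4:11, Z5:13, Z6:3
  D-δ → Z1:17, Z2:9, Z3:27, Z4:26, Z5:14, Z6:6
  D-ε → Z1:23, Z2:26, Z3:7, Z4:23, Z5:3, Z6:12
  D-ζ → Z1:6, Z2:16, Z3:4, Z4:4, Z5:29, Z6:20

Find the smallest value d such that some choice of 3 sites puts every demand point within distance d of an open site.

9

Open {D-α, D-δ, D-ε}.
  Farthest demand point is Z2 at distance 9 (to D-δ); all others are ≤ 9.
With {D-δ, D-ε, D-ζ} the worst case is 9.
With {D-α, D-γ, D-δ} the worst case is 13.
No size-3 selection achieves below 9.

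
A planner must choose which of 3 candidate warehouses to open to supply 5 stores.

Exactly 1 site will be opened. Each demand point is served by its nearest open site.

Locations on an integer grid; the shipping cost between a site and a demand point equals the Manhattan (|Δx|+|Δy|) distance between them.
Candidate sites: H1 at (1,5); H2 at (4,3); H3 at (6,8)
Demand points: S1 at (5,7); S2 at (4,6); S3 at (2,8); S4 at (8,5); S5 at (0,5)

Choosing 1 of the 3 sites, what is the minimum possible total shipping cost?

22

Open {H1}.
  S1→H1 6, S2→H1 4, S3→H1 4, S4→H1 7, S5→H1 1  ⇒ total 22.
Compare {H3}: total 24.
Compare {H2}: total 27.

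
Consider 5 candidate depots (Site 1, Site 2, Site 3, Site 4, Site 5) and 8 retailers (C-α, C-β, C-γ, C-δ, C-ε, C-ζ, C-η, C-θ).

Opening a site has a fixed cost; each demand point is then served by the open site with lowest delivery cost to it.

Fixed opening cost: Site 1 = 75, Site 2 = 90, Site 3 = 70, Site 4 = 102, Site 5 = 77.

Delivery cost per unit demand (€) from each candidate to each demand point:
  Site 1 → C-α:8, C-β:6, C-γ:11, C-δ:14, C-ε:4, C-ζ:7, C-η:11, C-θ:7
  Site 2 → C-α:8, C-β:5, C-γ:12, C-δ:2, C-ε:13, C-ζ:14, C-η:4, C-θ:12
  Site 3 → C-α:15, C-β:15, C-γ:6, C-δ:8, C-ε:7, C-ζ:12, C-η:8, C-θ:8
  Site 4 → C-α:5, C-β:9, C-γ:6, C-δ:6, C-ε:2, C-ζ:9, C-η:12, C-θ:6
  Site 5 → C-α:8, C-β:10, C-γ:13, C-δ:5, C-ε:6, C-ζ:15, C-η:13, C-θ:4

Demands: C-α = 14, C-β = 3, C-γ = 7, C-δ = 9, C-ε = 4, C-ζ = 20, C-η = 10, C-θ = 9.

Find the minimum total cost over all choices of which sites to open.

Open {Site 2, Site 4}: assign each demand point to its cheapest open site.
  C-α→Site 4 14×5=70, C-β→Site 2 3×5=15, C-γ→Site 4 7×6=42, C-δ→Site 2 9×2=18, C-ε→Site 4 4×2=8, C-ζ→Site 4 20×9=180, C-η→Site 2 10×4=40, C-θ→Site 4 9×6=54
  delivery cost 427, fixed 192 → total 619.
Compare {Site 1, Site 2}: delivery cost 481 + fixed 165 = 646.
Compare {Site 1, Site 2, Site 4}: delivery cost 387 + fixed 267 = 654.
Compare {Site 4}: delivery cost 555 + fixed 102 = 657.
All other subsets cost ≥ 646. Minimum total cost: 619.

619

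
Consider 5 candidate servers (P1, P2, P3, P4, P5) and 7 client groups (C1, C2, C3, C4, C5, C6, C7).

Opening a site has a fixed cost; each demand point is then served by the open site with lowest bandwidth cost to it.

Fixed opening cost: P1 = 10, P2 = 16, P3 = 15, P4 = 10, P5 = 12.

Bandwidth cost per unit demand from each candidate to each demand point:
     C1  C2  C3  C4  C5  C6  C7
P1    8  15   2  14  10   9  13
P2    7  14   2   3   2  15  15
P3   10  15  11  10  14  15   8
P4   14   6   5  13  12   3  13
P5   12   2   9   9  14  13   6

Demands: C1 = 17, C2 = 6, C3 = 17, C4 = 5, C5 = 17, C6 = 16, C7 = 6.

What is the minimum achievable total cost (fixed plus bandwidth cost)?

336

Open {P2, P4, P5}: assign each demand point to its cheapest open site.
  C1→P2 17×7=119, C2→P5 6×2=12, C3→P2 17×2=34, C4→P2 5×3=15, C5→P2 17×2=34, C6→P4 16×3=48, C7→P5 6×6=36
  bandwidth cost 298, fixed 38 → total 336.
Compare {P1, P2, P4, P5}: bandwidth cost 298 + fixed 48 = 346.
Compare {P2, P3, P4, P5}: bandwidth cost 298 + fixed 53 = 351.
Compare {P1, P2, P3, P4, P5}: bandwidth cost 298 + fixed 63 = 361.
All other subsets cost ≥ 346. Minimum total cost: 336.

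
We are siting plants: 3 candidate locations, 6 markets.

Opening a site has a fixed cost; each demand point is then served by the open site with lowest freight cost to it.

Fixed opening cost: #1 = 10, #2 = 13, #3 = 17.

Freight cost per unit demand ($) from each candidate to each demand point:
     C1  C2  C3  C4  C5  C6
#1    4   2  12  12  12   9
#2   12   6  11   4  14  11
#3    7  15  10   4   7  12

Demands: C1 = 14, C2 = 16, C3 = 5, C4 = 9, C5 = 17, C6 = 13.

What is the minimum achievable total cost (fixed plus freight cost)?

437

Open {#1, #3}: assign each demand point to its cheapest open site.
  C1→#1 14×4=56, C2→#1 16×2=32, C3→#3 5×10=50, C4→#3 9×4=36, C5→#3 17×7=119, C6→#1 13×9=117
  freight cost 410, fixed 27 → total 437.
Compare {#1, #2, #3}: freight cost 410 + fixed 40 = 450.
Compare {#1, #2}: freight cost 500 + fixed 23 = 523.
Compare {#2, #3}: freight cost 542 + fixed 30 = 572.
All other subsets cost ≥ 450. Minimum total cost: 437.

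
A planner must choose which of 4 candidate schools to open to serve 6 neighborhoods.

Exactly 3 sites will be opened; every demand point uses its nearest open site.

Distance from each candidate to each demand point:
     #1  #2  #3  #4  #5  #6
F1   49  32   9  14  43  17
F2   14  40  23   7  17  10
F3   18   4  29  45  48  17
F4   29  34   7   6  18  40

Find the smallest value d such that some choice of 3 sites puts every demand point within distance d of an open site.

17

Open {F1, F2, F3}.
  Farthest demand point is #5 at distance 17 (to F2); all others are ≤ 17.
With {F2, F3, F4} the worst case is 17.
With {F1, F3, F4} the worst case is 18.
No size-3 selection achieves below 17.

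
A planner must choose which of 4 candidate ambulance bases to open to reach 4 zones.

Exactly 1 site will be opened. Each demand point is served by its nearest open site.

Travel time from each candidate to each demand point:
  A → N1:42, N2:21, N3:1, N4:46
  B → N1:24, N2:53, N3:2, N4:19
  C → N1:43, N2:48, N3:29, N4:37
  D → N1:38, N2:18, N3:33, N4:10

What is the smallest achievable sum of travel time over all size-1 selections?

98

Open {B}.
  N1→B 24, N2→B 53, N3→B 2, N4→B 19  ⇒ total 98.
Compare {D}: total 99.
Compare {A}: total 110.
No size-1 selection does better; minimum is 98.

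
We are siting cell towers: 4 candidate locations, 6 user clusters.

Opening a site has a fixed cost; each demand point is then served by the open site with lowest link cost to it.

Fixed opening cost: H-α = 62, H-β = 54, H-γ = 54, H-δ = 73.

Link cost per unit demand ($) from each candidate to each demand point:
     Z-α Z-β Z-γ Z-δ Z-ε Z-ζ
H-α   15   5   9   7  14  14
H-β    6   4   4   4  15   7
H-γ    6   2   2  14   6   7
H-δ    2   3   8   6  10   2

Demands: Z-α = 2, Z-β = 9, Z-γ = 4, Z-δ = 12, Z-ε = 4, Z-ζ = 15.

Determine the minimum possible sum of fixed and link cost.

278

Open {H-δ}: assign each demand point to its cheapest open site.
  Z-α→H-δ 2×2=4, Z-β→H-δ 9×3=27, Z-γ→H-δ 4×8=32, Z-δ→H-δ 12×6=72, Z-ε→H-δ 4×10=40, Z-ζ→H-δ 15×2=30
  link cost 205, fixed 73 → total 278.
Compare {H-γ, H-δ}: link cost 156 + fixed 127 = 283.
Compare {H-β, H-δ}: link cost 165 + fixed 127 = 292.
Compare {H-β, H-γ, H-δ}: link cost 132 + fixed 181 = 313.
All other subsets cost ≥ 283. Minimum total cost: 278.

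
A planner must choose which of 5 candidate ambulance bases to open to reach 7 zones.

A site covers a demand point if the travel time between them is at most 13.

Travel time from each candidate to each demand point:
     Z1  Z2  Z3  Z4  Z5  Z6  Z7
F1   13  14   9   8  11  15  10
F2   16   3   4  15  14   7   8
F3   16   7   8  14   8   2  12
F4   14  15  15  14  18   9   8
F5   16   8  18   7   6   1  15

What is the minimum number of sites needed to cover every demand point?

Coverage sets (demand points within 13 of each site):
  F1: {Z1, Z3, Z4, Z5, Z7}
  F2: {Z2, Z3, Z6, Z7}
  F3: {Z2, Z3, Z5, Z6, Z7}
  F4: {Z6, Z7}
  F5: {Z2, Z4, Z5, Z6}
No single site covers all 7 demand points.
But {F1, F2} covers everything, so the minimum is 2.

2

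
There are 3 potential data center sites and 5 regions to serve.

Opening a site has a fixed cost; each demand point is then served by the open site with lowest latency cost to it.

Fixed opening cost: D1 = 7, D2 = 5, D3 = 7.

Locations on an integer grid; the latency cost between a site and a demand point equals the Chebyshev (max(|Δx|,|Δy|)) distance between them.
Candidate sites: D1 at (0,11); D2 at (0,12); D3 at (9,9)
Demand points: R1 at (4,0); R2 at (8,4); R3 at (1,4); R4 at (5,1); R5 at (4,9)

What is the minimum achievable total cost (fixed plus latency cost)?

Open {D3}: assign each demand point to its cheapest open site.
  R1→D3 9, R2→D3 5, R3→D3 8, R4→D3 8, R5→D3 5
  latency cost 35, fixed 7 → total 42.
Compare {D2, D3}: latency cost 34 + fixed 12 = 46.
Compare {D1}: latency cost 40 + fixed 7 = 47.
Compare {D1, D3}: latency cost 33 + fixed 14 = 47.
All other subsets cost ≥ 46. Minimum total cost: 42.

42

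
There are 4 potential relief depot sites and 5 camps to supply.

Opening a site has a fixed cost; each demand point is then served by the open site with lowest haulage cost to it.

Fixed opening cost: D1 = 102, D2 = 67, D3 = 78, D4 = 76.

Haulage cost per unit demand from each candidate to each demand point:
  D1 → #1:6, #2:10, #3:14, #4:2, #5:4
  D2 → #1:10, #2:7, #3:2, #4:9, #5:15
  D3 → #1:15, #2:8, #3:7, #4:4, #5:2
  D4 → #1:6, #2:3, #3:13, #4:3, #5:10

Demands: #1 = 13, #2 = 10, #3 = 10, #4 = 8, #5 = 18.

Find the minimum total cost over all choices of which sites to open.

392

Open {D3, D4}: assign each demand point to its cheapest open site.
  #1→D4 13×6=78, #2→D4 10×3=30, #3→D3 10×7=70, #4→D4 8×3=24, #5→D3 18×2=36
  haulage cost 238, fixed 154 → total 392.
Compare {D2, D3, D4}: haulage cost 188 + fixed 221 = 409.
Compare {D1, D2}: haulage cost 256 + fixed 169 = 425.
Compare {D2, D3}: haulage cost 288 + fixed 145 = 433.
All other subsets cost ≥ 409. Minimum total cost: 392.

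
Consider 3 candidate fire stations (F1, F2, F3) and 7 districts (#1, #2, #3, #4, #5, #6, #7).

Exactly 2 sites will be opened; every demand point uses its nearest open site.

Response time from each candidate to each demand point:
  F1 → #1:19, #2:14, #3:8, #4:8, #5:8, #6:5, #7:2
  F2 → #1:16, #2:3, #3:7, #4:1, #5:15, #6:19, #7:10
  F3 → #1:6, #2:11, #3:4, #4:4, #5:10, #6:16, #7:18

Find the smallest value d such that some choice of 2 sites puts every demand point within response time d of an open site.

Open {F1, F3}.
  Farthest demand point is #2 at response time 11 (to F3); all others are ≤ 11.
With {F1, F2} the worst case is 16.
With {F2, F3} the worst case is 16.
No size-2 selection achieves below 11.

11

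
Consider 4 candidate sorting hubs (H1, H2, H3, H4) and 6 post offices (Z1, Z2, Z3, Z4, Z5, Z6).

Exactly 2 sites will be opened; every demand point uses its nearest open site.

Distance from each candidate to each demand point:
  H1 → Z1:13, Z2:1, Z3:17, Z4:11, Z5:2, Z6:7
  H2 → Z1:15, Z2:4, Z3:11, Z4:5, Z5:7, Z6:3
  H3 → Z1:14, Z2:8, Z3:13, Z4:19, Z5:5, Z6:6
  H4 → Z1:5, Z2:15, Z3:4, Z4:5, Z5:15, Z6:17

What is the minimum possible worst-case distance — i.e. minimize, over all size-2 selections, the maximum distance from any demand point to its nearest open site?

Open {H1, H4}.
  Farthest demand point is Z6 at distance 7 (to H1); all others are ≤ 7.
With {H2, H4} the worst case is 7.
With {H3, H4} the worst case is 8.
No size-2 selection achieves below 7.

7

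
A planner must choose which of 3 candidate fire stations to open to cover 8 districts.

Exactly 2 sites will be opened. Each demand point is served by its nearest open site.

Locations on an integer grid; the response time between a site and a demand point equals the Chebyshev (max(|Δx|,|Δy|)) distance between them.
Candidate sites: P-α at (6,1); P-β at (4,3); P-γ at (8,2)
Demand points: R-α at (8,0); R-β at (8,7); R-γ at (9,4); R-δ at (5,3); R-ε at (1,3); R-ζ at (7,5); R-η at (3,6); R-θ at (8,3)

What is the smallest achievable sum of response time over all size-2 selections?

Open {P-β, P-γ}.
  R-α→P-γ 2, R-β→P-β 4, R-γ→P-γ 2, R-δ→P-β 1, R-ε→P-β 3, R-ζ→P-β 3, R-η→P-β 3, R-θ→P-γ 1  ⇒ total 19.
Compare {P-α, P-β}: total 21.
Compare {P-α, P-γ}: total 25.

19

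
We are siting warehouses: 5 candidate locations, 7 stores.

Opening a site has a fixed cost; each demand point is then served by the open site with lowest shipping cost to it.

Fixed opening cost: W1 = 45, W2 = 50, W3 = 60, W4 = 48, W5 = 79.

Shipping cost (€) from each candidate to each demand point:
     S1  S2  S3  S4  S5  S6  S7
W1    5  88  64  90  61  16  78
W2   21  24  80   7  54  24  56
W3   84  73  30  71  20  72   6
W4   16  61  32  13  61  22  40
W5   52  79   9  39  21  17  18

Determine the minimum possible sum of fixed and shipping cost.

Open {W2, W3}: assign each demand point to its cheapest open site.
  S1→W2 21, S2→W2 24, S3→W3 30, S4→W2 7, S5→W3 20, S6→W2 24, S7→W3 6
  shipping cost 132, fixed 110 → total 242.
Compare {W2, W5}: shipping cost 117 + fixed 129 = 246.
Compare {W1, W2, W3}: shipping cost 108 + fixed 155 = 263.
Compare {W1, W2, W5}: shipping cost 100 + fixed 174 = 274.
All other subsets cost ≥ 246. Minimum total cost: 242.

242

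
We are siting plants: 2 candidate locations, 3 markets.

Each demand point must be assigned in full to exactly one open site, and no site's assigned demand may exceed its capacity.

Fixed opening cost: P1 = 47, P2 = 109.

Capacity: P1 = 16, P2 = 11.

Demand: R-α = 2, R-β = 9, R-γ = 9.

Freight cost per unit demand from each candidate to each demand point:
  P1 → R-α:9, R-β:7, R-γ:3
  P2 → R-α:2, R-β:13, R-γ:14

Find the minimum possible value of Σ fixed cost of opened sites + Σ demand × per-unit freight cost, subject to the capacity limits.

Open {P1, P2}; cheapest assignment that respects the capacities:
  P1 (cap 16, load 9): R-γ — cost 9×3 = 27
  P2 (cap 11, load 11): R-α, R-β — cost 2×2 + 9×13 = 121
  Shipping 148, fixed 156 → total 304.
  Any other capacity-feasible assignment to {P1, P2} ships for at least 148.
Total demand is 20 and no other set of sites has combined capacity ≥ 20, so {P1, P2} is the only feasible choice of open sites. Minimum: 304.

304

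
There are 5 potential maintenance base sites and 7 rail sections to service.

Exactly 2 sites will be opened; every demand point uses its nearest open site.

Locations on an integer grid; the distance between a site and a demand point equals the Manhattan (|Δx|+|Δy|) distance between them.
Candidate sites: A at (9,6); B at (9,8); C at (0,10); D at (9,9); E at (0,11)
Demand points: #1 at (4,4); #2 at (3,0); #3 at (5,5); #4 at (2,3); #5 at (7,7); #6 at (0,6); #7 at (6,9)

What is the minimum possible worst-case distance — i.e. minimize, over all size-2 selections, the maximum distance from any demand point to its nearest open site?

Open {A, B}.
  Farthest demand point is #2 at distance 12 (to A); all others are ≤ 12.
With {A, C} the worst case is 12.
With {A, D} the worst case is 12.
No size-2 selection achieves below 12.

12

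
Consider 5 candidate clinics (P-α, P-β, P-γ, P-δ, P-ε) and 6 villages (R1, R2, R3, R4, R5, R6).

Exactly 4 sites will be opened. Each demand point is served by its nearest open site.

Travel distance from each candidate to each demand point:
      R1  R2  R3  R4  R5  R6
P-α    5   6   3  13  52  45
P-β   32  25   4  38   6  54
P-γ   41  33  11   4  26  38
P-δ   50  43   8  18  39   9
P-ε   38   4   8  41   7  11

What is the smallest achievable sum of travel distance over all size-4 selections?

Open {P-α, P-γ, P-δ, P-ε}.
  R1→P-α 5, R2→P-ε 4, R3→P-α 3, R4→P-γ 4, R5→P-ε 7, R6→P-δ 9  ⇒ total 32.
Compare {P-α, P-β, P-γ, P-δ}: total 33.
Compare {P-α, P-β, P-γ, P-ε}: total 33.
No size-4 selection does better; minimum is 32.

32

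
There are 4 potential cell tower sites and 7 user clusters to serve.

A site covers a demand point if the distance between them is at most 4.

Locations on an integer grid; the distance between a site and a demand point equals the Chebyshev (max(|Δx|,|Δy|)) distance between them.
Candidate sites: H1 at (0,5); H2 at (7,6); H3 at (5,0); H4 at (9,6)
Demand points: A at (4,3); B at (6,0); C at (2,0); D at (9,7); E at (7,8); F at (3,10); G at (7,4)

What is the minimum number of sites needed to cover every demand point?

2

Coverage sets (demand points within 4 of each site):
  H1: {A}
  H2: {A, D, E, F, G}
  H3: {A, B, C, G}
  H4: {D, E, G}
No single site covers all 7 demand points.
But {H2, H3} covers everything, so the minimum is 2.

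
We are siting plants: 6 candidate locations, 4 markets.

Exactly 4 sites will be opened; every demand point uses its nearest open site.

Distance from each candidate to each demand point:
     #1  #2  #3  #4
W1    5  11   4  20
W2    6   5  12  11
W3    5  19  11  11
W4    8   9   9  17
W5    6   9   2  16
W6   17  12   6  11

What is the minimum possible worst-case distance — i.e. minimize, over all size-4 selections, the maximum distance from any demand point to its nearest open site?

11

Open {W1, W2, W3, W4}.
  Farthest demand point is #4 at distance 11 (to W2); all others are ≤ 11.
With {W1, W2, W3, W5} the worst case is 11.
With {W1, W2, W3, W6} the worst case is 11.
No size-4 selection achieves below 11.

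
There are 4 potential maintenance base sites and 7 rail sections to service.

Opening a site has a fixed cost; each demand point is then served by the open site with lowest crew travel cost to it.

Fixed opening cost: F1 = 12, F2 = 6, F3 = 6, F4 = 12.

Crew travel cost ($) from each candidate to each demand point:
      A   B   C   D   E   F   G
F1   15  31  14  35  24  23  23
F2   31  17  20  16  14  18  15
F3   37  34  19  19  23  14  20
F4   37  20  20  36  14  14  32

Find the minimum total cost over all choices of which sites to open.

Open {F1, F2}: assign each demand point to its cheapest open site.
  A→F1 15, B→F2 17, C→F1 14, D→F2 16, E→F2 14, F→F2 18, G→F2 15
  crew travel cost 109, fixed 18 → total 127.
Compare {F1, F2, F3}: crew travel cost 105 + fixed 24 = 129.
Compare {F1, F2, F4}: crew travel cost 105 + fixed 30 = 135.
Compare {F2}: crew travel cost 131 + fixed 6 = 137.
All other subsets cost ≥ 129. Minimum total cost: 127.

127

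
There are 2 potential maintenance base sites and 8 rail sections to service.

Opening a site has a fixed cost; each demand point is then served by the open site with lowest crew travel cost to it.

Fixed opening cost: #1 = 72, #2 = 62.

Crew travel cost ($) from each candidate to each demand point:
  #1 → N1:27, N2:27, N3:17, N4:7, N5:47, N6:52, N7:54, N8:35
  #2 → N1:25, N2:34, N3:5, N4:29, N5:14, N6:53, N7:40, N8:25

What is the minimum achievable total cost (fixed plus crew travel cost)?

287

Open {#2}: assign each demand point to its cheapest open site.
  N1→#2 25, N2→#2 34, N3→#2 5, N4→#2 29, N5→#2 14, N6→#2 53, N7→#2 40, N8→#2 25
  crew travel cost 225, fixed 62 → total 287.
Compare {#1, #2}: crew travel cost 195 + fixed 134 = 329.
Compare {#1}: crew travel cost 266 + fixed 72 = 338.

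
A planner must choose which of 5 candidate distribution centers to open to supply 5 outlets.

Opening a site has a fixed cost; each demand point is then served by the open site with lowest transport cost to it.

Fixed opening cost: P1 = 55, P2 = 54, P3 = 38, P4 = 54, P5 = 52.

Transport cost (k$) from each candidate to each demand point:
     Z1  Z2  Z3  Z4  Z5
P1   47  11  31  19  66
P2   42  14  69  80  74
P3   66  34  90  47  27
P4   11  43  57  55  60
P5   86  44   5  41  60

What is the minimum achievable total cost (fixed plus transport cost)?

Open {P1, P3}: assign each demand point to its cheapest open site.
  Z1→P1 47, Z2→P1 11, Z3→P1 31, Z4→P1 19, Z5→P3 27
  transport cost 135, fixed 93 → total 228.
Compare {P1}: transport cost 174 + fixed 55 = 229.
Compare {P1, P4}: transport cost 132 + fixed 109 = 241.
Compare {P1, P3, P4}: transport cost 99 + fixed 147 = 246.
All other subsets cost ≥ 229. Minimum total cost: 228.

228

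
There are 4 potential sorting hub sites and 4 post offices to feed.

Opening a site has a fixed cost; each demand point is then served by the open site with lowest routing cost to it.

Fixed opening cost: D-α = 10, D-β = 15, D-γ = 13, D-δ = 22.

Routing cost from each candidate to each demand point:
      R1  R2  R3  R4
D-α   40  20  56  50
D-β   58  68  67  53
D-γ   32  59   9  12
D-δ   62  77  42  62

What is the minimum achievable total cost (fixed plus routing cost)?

96

Open {D-α, D-γ}: assign each demand point to its cheapest open site.
  R1→D-γ 32, R2→D-α 20, R3→D-γ 9, R4→D-γ 12
  routing cost 73, fixed 23 → total 96.
Compare {D-α, D-β, D-γ}: routing cost 73 + fixed 38 = 111.
Compare {D-α, D-γ, D-δ}: routing cost 73 + fixed 45 = 118.
Compare {D-γ}: routing cost 112 + fixed 13 = 125.
All other subsets cost ≥ 111. Minimum total cost: 96.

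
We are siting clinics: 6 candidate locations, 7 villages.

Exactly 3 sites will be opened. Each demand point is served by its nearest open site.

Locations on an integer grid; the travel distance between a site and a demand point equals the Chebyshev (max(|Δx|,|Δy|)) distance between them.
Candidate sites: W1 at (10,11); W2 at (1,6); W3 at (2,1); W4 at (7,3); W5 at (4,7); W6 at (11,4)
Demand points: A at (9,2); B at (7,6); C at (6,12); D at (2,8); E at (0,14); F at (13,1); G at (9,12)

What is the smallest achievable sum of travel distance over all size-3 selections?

22

Open {W1, W5, W6}.
  A→W6 2, B→W5 3, C→W1 4, D→W5 2, E→W5 7, F→W6 3, G→W1 1  ⇒ total 22.
Compare {W1, W2, W6}: total 24.
Compare {W1, W4, W5}: total 25.
No size-3 selection does better; minimum is 22.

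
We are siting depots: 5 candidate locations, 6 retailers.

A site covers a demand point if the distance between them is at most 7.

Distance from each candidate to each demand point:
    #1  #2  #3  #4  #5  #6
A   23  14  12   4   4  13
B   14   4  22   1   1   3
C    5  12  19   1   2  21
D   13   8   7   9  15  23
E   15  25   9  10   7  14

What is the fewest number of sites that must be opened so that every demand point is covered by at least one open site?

Coverage sets (demand points within 7 of each site):
  A: {#4, #5}
  B: {#2, #4, #5, #6}
  C: {#1, #4, #5}
  D: {#3}
  E: {#5}
No 2 sites suffice: every size-2 union leaves at least one demand point uncovered.
But {B, C, D} covers everything, so the minimum is 3.

3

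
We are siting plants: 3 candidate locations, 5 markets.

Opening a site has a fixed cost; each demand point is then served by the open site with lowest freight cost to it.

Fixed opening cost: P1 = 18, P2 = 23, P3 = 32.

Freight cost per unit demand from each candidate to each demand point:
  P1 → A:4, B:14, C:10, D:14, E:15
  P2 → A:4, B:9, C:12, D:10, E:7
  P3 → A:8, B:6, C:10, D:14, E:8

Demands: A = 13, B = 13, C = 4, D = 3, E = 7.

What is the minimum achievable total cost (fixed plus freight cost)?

304

Open {P2, P3}: assign each demand point to its cheapest open site.
  A→P2 13×4=52, B→P3 13×6=78, C→P3 4×10=40, D→P2 3×10=30, E→P2 7×7=49
  freight cost 249, fixed 55 → total 304.
Compare {P1, P3}: freight cost 268 + fixed 50 = 318.
Compare {P2}: freight cost 296 + fixed 23 = 319.
Compare {P1, P2, P3}: freight cost 249 + fixed 73 = 322.
All other subsets cost ≥ 318. Minimum total cost: 304.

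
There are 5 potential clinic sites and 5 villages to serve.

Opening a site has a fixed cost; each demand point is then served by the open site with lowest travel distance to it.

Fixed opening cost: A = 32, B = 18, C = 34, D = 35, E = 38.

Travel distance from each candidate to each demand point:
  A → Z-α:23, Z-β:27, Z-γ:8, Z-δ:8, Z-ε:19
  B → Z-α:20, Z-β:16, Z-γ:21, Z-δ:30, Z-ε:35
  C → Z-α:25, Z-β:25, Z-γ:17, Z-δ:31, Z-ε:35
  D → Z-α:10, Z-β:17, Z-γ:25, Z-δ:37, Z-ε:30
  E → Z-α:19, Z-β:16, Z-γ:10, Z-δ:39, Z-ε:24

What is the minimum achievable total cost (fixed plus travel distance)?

Open {A}: assign each demand point to its cheapest open site.
  Z-α→A 23, Z-β→A 27, Z-γ→A 8, Z-δ→A 8, Z-ε→A 19
  travel distance 85, fixed 32 → total 117.
Compare {A, B}: travel distance 71 + fixed 50 = 121.
Compare {A, D}: travel distance 62 + fixed 67 = 129.
Compare {B}: travel distance 122 + fixed 18 = 140.
All other subsets cost ≥ 121. Minimum total cost: 117.

117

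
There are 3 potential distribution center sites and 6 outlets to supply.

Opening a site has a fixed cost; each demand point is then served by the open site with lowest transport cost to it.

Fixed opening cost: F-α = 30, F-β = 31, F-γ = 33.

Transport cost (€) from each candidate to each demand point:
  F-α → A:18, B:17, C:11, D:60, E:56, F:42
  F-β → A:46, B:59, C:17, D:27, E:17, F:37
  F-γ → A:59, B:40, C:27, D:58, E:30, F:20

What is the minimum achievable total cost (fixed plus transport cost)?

188

Open {F-α, F-β}: assign each demand point to its cheapest open site.
  A→F-α 18, B→F-α 17, C→F-α 11, D→F-β 27, E→F-β 17, F→F-β 37
  transport cost 127, fixed 61 → total 188.
Compare {F-α, F-β, F-γ}: transport cost 110 + fixed 94 = 204.
Compare {F-α, F-γ}: transport cost 154 + fixed 63 = 217.
Compare {F-β, F-γ}: transport cost 167 + fixed 64 = 231.
All other subsets cost ≥ 204. Minimum total cost: 188.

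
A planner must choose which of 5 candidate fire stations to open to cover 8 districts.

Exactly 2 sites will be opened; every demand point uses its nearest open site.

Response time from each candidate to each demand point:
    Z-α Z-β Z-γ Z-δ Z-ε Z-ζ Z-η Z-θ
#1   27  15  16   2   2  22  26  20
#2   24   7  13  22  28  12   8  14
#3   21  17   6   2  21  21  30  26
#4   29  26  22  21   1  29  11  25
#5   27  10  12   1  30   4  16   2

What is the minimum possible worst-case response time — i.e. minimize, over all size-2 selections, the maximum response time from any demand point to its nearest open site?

Open {#2, #3}.
  Farthest demand point is Z-α at response time 21 (to #3); all others are ≤ 21.
With {#3, #5} the worst case is 21.
With {#1, #2} the worst case is 24.
No size-2 selection achieves below 21.

21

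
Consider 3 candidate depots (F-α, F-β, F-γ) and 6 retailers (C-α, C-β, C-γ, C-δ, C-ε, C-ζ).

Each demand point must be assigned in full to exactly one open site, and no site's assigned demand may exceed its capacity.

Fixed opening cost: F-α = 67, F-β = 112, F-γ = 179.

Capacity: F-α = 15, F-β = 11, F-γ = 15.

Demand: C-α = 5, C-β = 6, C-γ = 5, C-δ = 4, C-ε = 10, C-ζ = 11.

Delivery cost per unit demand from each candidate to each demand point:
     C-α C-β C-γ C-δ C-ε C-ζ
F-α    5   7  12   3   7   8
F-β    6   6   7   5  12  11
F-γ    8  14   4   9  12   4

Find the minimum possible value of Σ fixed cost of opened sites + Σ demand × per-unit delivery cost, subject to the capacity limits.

Open {F-α, F-β, F-γ}; cheapest assignment that respects the capacities:
  F-α (cap 15, load 15): C-α, C-ε — cost 5×5 + 10×7 = 95
  F-β (cap 11, load 11): C-β, C-γ — cost 6×6 + 5×7 = 71
  F-γ (cap 15, load 15): C-δ, C-ζ — cost 4×9 + 11×4 = 80
  Shipping 246, fixed 358 → total 604.
  Any other capacity-feasible assignment to {F-α, F-β, F-γ} ships for at least 246.
Total demand is 41 and no other set of sites has combined capacity ≥ 41, so {F-α, F-β, F-γ} is the only feasible choice of open sites. Minimum: 604.

604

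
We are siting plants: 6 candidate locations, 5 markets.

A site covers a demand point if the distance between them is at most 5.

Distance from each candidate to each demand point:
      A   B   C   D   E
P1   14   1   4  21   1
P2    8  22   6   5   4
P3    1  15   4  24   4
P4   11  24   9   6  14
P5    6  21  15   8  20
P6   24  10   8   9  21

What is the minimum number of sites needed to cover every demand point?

Coverage sets (demand points within 5 of each site):
  P1: {B, C, E}
  P2: {D, E}
  P3: {A, C, E}
  P4: {}
  P5: {}
  P6: {}
No 2 sites suffice: every size-2 union leaves at least one demand point uncovered.
But {P1, P2, P3} covers everything, so the minimum is 3.

3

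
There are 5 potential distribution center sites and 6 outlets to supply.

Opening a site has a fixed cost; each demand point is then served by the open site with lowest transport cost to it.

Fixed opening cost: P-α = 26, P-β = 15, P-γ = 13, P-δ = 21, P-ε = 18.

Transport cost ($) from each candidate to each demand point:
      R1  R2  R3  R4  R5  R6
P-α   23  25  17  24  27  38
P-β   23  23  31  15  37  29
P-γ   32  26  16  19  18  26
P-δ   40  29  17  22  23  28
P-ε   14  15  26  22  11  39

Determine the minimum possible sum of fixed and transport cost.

Open {P-γ, P-ε}: assign each demand point to its cheapest open site.
  R1→P-ε 14, R2→P-ε 15, R3→P-γ 16, R4→P-γ 19, R5→P-ε 11, R6→P-γ 26
  transport cost 101, fixed 31 → total 132.
Compare {P-β, P-ε}: transport cost 110 + fixed 33 = 143.
Compare {P-β, P-γ, P-ε}: transport cost 97 + fixed 46 = 143.
Compare {P-ε}: transport cost 127 + fixed 18 = 145.
All other subsets cost ≥ 143. Minimum total cost: 132.

132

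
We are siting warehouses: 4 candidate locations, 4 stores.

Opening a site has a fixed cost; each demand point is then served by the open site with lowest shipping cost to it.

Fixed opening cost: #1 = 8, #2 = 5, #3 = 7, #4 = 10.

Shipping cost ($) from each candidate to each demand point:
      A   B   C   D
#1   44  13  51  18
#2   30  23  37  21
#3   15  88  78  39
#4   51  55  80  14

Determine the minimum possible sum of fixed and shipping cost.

Open {#1, #2, #3}: assign each demand point to its cheapest open site.
  A→#3 15, B→#1 13, C→#2 37, D→#1 18
  shipping cost 83, fixed 20 → total 103.
Compare {#2, #3}: shipping cost 96 + fixed 12 = 108.
Compare {#1, #2, #3, #4}: shipping cost 79 + fixed 30 = 109.
Compare {#1, #2}: shipping cost 98 + fixed 13 = 111.
All other subsets cost ≥ 108. Minimum total cost: 103.

103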